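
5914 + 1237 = 7151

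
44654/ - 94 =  - 22327/47 = - 475.04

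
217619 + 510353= 727972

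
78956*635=50137060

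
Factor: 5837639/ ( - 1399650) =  - 2^( - 1 )*3^( - 1)*5^( - 2 ) *7^(-1)*31^( - 1)*43^( - 1)*61^1 *83^1*1153^1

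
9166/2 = 4583 =4583.00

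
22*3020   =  66440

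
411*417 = 171387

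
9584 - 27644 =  - 18060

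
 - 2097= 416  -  2513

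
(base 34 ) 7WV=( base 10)9211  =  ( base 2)10001111111011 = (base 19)169F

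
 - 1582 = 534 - 2116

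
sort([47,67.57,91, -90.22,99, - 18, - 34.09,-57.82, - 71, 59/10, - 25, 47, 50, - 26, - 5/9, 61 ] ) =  [ - 90.22,  -  71, - 57.82,  -  34.09, - 26,  -  25,  -  18, - 5/9 , 59/10, 47,47, 50,61,67.57, 91, 99 ]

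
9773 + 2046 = 11819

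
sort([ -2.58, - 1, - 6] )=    [- 6, - 2.58, - 1 ]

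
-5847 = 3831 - 9678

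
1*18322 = 18322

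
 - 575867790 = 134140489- 710008279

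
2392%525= 292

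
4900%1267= 1099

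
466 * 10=4660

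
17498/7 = 17498/7 = 2499.71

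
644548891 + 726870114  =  1371419005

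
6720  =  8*840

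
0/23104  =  0 = 0.00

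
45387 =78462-33075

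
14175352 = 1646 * 8612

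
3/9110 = 3/9110 =0.00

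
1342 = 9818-8476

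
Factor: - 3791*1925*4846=-2^1 * 5^2 * 7^1*11^1*17^1*223^1*2423^1 =- 35364533050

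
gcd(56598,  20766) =6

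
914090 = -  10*( - 91409 ) 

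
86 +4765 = 4851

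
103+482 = 585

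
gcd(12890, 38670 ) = 12890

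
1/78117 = 1/78117 = 0.00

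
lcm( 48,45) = 720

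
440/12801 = 440/12801 = 0.03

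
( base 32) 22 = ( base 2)1000010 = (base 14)4A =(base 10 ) 66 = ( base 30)26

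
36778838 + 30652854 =67431692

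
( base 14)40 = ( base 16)38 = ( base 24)28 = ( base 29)1R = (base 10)56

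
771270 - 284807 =486463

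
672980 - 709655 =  - 36675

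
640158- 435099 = 205059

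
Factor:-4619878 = -2^1*73^1 *31643^1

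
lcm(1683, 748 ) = 6732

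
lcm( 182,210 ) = 2730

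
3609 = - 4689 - -8298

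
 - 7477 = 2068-9545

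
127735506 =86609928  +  41125578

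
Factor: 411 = 3^1*137^1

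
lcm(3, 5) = 15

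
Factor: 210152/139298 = 2^2*17^( - 2 )*109^1 = 436/289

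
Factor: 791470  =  2^1*5^1*79147^1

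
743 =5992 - 5249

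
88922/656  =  44461/328 = 135.55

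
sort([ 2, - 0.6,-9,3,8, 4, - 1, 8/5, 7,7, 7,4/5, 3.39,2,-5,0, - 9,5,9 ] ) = [ - 9, - 9, - 5, - 1, -0.6,0, 4/5,8/5,2,2,3,3.39,4,5, 7,7,7,8, 9]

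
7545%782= 507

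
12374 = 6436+5938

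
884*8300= 7337200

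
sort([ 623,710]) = [ 623,710]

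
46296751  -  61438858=- 15142107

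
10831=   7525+3306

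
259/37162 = 259/37162 = 0.01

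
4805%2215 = 375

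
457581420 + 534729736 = 992311156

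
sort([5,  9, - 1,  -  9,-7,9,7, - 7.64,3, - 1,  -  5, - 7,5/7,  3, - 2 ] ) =[ - 9, - 7.64, - 7, - 7, - 5, - 2,  -  1,-1,5/7, 3,3,  5,7, 9,9] 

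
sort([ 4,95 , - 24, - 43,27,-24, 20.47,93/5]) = [ - 43,-24 , - 24, 4,  93/5,20.47,27, 95] 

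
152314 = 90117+62197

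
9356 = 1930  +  7426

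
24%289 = 24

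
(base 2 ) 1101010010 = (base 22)1GE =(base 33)PP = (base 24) 1ba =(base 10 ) 850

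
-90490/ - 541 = 90490/541 = 167.26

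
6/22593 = 2/7531 = 0.00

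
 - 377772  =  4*( - 94443)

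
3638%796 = 454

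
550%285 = 265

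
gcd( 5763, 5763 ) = 5763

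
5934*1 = 5934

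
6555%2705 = 1145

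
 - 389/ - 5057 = 1/13=0.08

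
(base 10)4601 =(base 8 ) 10771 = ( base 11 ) 3503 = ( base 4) 1013321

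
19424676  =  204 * 95219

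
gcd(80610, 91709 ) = 1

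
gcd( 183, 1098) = 183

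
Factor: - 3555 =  - 3^2 * 5^1*79^1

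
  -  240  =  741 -981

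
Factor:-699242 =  - 2^1*313^1*1117^1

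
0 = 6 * 0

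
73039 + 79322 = 152361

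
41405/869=41405/869 = 47.65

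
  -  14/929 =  - 1 + 915/929 = - 0.02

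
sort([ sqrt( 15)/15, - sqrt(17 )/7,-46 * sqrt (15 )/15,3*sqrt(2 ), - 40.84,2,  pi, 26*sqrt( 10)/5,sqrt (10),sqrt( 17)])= [ - 40.84, - 46 * sqrt ( 15 )/15, - sqrt (17 ) /7, sqrt(15)/15 , 2,pi , sqrt (10 ) , sqrt (17),3 * sqrt( 2),26 * sqrt( 10) /5 ] 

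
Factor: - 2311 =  - 2311^1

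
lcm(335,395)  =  26465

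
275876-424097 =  - 148221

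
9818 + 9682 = 19500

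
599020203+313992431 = 913012634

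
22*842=18524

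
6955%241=207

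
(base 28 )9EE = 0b1110100100110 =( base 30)88M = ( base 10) 7462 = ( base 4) 1310212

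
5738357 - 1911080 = 3827277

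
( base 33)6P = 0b11011111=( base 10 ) 223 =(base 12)167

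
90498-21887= 68611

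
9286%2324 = 2314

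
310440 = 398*780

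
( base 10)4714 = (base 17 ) G55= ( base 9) 6417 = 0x126A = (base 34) 42m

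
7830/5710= 1 + 212/571 = 1.37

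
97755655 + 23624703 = 121380358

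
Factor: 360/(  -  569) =- 2^3*3^2 * 5^1 * 569^( - 1)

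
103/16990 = 103/16990 = 0.01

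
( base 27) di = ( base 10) 369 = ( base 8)561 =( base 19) 108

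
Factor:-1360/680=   -  2^1  =  - 2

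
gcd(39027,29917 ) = 1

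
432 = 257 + 175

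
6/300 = 1/50 = 0.02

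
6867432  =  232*29601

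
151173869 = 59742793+91431076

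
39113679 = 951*41129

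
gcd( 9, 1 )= 1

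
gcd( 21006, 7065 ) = 9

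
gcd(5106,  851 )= 851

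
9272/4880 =1 + 9/10 = 1.90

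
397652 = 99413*4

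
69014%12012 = 8954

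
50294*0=0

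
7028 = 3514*2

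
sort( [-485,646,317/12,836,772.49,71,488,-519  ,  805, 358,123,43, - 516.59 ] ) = [ - 519, - 516.59,  -  485, 317/12, 43,71,123,358 , 488 , 646,772.49,805,836 ]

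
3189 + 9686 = 12875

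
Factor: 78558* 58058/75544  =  2^( - 1)*3^1*11^1*13^1 *19^( - 1)*29^1*71^( - 1 )*13093^1 = 162890013/2698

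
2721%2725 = 2721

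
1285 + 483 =1768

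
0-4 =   -  4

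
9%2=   1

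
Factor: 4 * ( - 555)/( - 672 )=185/56  =  2^( - 3 )*5^1*7^( - 1 )*37^1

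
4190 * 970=4064300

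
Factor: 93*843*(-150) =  - 2^1*3^3*5^2*31^1*281^1 = - 11759850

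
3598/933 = 3598/933 = 3.86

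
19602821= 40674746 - 21071925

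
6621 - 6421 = 200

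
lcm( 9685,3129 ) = 203385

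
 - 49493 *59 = -2920087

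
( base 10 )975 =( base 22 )207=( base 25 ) 1E0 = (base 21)249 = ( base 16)3CF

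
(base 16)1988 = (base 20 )G6G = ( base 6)50132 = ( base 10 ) 6536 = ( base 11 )4A02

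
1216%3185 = 1216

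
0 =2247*0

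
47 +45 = 92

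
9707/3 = 3235 + 2/3 = 3235.67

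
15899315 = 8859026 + 7040289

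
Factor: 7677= 3^2*853^1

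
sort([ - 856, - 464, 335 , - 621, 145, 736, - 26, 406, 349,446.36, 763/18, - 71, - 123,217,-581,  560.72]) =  [ - 856, - 621, - 581, - 464, - 123, - 71, - 26, 763/18  ,  145,217 , 335,349,406,  446.36, 560.72, 736]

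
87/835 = 87/835 = 0.10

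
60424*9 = 543816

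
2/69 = 2/69 =0.03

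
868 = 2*434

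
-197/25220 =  - 197/25220 = - 0.01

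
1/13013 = 1/13013 = 0.00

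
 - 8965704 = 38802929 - 47768633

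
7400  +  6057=13457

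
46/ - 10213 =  - 1 + 10167/10213 = - 0.00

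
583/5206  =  583/5206=0.11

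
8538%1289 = 804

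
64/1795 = 64/1795= 0.04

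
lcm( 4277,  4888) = 34216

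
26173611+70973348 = 97146959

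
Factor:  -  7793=  -  7793^1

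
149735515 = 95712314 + 54023201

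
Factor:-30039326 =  - 2^1*1223^1 *12281^1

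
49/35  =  1 + 2/5 = 1.40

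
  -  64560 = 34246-98806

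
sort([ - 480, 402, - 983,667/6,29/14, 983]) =[ - 983,  -  480 , 29/14 , 667/6 , 402, 983]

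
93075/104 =894 + 99/104  =  894.95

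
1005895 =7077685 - 6071790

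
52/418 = 26/209 = 0.12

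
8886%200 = 86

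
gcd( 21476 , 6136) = 3068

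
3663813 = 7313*501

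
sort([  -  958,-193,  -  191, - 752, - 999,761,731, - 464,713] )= [  -  999, - 958,-752 , - 464, - 193, - 191,713,731,761] 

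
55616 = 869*64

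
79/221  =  79/221 = 0.36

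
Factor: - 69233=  - 69233^1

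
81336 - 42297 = 39039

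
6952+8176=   15128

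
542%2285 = 542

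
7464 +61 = 7525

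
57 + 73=130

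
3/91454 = 3/91454=0.00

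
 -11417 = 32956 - 44373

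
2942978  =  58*50741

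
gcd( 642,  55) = 1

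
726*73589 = 53425614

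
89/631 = 89/631 = 0.14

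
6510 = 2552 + 3958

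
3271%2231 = 1040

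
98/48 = 2 + 1/24  =  2.04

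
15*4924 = 73860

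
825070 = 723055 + 102015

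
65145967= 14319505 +50826462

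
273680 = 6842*40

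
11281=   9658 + 1623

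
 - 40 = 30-70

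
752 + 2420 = 3172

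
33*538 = 17754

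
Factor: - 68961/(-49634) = 2^(  -  1 )*3^1*13^( -1) *23^ ( -1) * 83^( - 1)*127^1*181^1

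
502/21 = 23+ 19/21=23.90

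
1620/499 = 1620/499 = 3.25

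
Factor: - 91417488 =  - 2^4*3^1 * 1904531^1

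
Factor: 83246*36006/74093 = 2997355476/74093 = 2^2 * 3^1 * 17^1*107^1*353^1 *389^1*74093^(-1)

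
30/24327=10/8109 = 0.00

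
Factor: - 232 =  - 2^3*29^1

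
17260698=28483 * 606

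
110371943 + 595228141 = 705600084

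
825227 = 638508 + 186719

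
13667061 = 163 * 83847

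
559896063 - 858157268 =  - 298261205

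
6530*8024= 52396720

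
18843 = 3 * 6281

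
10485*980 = 10275300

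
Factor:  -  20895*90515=  -  1891310925=- 3^1*5^2*7^1*43^1* 199^1*421^1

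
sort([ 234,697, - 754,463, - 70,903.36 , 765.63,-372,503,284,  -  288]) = [  -  754, - 372,-288, - 70,234,284, 463,503, 697, 765.63,903.36] 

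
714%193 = 135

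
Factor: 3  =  3^1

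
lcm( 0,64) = 0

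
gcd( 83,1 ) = 1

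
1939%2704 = 1939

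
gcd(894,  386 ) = 2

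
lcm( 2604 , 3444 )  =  106764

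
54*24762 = 1337148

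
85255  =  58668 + 26587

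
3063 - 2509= 554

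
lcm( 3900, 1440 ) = 93600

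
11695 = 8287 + 3408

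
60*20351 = 1221060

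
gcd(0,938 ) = 938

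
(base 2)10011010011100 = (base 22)k96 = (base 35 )82E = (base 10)9884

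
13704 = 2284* 6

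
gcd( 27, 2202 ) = 3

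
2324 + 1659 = 3983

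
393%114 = 51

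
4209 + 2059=6268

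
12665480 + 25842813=38508293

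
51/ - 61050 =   -  17/20350 = - 0.00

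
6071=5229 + 842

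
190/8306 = 95/4153 = 0.02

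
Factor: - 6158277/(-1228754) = 2^( - 1 )*3^2*617^1*1109^1*614377^(-1)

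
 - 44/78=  - 1+17/39= - 0.56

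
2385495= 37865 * 63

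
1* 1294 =1294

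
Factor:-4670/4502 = -5^1*467^1*2251^(  -  1) = -2335/2251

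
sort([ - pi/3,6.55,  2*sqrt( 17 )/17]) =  [ - pi/3, 2*sqrt(17)/17, 6.55 ]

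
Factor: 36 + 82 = 2^1*59^1 = 118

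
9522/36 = 264+1/2 = 264.50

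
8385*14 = 117390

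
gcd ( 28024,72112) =8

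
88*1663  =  146344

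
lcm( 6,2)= 6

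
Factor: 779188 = 2^2*131^1*1487^1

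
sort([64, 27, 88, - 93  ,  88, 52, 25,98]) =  [ - 93, 25,27, 52, 64,88, 88, 98]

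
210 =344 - 134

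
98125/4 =98125/4 = 24531.25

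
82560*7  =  577920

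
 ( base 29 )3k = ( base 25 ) 47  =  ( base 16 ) 6B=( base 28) 3n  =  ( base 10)107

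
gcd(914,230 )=2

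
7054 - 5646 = 1408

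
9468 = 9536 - 68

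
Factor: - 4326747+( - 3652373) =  - 2^4*5^1*17^1* 5867^1= - 7979120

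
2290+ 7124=9414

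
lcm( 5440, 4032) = 342720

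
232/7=33 + 1/7 = 33.14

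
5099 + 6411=11510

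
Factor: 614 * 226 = 2^2 * 113^1*307^1= 138764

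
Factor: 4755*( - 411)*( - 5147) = 10058807835 = 3^2*5^1  *137^1*317^1*5147^1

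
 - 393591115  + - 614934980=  - 1008526095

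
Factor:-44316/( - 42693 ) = 2^2*3^1*7^ (- 1)*19^( - 1)*107^( - 1)*1231^1 = 14772/14231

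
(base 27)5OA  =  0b1000011001111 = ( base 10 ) 4303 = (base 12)25A7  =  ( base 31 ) 4EP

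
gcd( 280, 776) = 8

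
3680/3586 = 1 + 47/1793 =1.03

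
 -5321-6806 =-12127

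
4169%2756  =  1413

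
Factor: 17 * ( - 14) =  - 2^1 * 7^1 * 17^1= - 238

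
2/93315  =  2/93315 = 0.00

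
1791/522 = 3 + 25/58 = 3.43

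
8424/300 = 28 + 2/25=28.08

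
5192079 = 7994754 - 2802675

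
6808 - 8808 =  - 2000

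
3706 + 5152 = 8858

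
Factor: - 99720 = -2^3*3^2 * 5^1*277^1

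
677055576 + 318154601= 995210177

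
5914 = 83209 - 77295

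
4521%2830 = 1691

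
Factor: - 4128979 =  - 1601^1*2579^1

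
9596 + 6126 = 15722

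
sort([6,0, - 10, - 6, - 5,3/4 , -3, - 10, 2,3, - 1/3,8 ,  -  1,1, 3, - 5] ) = [ - 10, - 10 , - 6,  -  5 , - 5 , - 3 , - 1, - 1/3,0,3/4 , 1, 2, 3,3, 6, 8 ] 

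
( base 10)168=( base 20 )88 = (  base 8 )250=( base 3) 20020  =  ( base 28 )60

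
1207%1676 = 1207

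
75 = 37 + 38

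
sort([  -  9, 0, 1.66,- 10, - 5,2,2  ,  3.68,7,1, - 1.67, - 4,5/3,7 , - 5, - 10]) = [ - 10, - 10, - 9, - 5, - 5,-4, - 1.67,0,1, 1.66,5/3,2, 2, 3.68,7,7] 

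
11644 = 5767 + 5877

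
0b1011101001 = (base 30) OP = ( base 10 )745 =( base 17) 29e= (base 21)1ea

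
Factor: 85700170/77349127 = 2^1 *5^1 * 2579^1*3323^1*77349127^( - 1)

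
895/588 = 1 + 307/588 = 1.52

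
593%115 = 18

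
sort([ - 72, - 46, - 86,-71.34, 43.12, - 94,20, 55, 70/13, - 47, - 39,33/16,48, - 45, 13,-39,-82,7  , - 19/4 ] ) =[ - 94, - 86,-82, - 72, - 71.34, - 47, - 46,  -  45  , - 39, - 39, - 19/4, 33/16,70/13, 7, 13,20, 43.12, 48,55]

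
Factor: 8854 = 2^1*19^1*233^1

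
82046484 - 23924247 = 58122237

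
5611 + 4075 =9686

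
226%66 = 28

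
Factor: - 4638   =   - 2^1*3^1*773^1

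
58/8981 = 58/8981 = 0.01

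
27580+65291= 92871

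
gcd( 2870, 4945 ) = 5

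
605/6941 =55/631 = 0.09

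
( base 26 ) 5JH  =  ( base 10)3891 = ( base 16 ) f33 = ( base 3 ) 12100010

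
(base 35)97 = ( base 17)11G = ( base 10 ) 322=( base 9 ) 387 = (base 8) 502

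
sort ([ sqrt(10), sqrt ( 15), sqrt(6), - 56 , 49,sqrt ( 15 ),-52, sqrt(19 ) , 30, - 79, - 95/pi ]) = [ - 79,-56, - 52, - 95/pi, sqrt( 6), sqrt (10),sqrt (15), sqrt( 15), sqrt( 19), 30 , 49]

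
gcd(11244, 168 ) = 12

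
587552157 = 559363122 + 28189035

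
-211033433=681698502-892731935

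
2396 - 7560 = -5164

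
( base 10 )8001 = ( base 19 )1332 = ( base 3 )101222100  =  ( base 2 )1111101000001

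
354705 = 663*535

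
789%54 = 33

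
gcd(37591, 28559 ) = 1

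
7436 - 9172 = -1736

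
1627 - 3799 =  -2172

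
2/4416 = 1/2208 = 0.00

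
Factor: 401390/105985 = 178/47= 2^1*47^( - 1 )*89^1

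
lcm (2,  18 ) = 18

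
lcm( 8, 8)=8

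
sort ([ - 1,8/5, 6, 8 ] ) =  [ - 1,8/5, 6,8 ] 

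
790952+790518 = 1581470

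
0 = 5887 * 0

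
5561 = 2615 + 2946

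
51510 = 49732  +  1778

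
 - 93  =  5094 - 5187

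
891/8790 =297/2930=0.10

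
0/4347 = 0= 0.00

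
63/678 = 21/226= 0.09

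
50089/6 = 50089/6 = 8348.17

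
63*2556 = 161028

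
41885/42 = 41885/42 = 997.26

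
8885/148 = 8885/148  =  60.03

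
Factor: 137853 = 3^2*17^2*53^1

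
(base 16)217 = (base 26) KF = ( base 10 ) 535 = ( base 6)2251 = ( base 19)193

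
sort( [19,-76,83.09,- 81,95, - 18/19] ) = [  -  81,-76, - 18/19,19,83.09,  95] 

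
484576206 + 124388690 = 608964896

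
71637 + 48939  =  120576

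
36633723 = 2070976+34562747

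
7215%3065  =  1085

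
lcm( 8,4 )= 8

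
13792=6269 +7523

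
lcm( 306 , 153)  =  306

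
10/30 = 1/3 =0.33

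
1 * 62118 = 62118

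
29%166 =29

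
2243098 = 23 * 97526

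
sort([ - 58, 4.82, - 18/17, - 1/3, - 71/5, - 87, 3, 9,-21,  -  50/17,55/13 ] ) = [-87, - 58, - 21, - 71/5 , - 50/17, - 18/17, -1/3,3, 55/13, 4.82, 9 ] 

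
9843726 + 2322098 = 12165824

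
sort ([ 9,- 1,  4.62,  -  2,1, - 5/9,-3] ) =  [ - 3, - 2,-1, - 5/9, 1,4.62,9]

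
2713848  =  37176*73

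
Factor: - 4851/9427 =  - 3^2*7^2  *  857^( - 1 ) = - 441/857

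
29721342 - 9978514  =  19742828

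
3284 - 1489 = 1795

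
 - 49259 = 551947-601206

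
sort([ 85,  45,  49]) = [45,49,85 ] 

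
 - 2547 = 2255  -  4802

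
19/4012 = 19/4012=0.00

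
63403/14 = 4528 + 11/14 = 4528.79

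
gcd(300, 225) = 75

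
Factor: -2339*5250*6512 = -2^5 * 3^1*5^3*7^1 * 11^1*37^1*2339^1 =- 79965732000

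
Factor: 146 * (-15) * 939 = - 2056410 = -2^1*3^2*5^1*73^1 * 313^1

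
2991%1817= 1174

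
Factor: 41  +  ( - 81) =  - 2^3*5^1 = - 40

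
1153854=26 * 44379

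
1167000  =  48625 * 24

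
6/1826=3/913 = 0.00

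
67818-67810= 8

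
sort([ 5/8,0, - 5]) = [ - 5,0, 5/8 ] 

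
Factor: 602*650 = 2^2*5^2*7^1*13^1*43^1=391300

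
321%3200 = 321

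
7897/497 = 15 + 442/497  =  15.89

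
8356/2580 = 2089/645 = 3.24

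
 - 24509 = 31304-55813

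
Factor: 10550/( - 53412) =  - 2^( - 1) * 3^( - 1) * 5^2*211^1*4451^( - 1 ) =- 5275/26706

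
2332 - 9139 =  - 6807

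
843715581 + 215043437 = 1058759018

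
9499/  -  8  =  -9499/8 = - 1187.38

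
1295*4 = 5180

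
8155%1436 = 975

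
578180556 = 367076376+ 211104180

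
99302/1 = 99302  =  99302.00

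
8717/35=8717/35 = 249.06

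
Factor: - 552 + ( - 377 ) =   -  929=-929^1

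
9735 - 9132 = 603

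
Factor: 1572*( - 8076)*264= - 3351604608 =-  2^7*3^3*11^1 *131^1*673^1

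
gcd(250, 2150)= 50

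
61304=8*7663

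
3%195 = 3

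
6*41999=251994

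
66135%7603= 5311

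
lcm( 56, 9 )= 504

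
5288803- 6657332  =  - 1368529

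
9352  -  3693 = 5659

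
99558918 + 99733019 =199291937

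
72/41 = 1+31/41 = 1.76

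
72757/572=127+113/572 =127.20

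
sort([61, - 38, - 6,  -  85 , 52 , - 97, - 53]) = [ - 97 , - 85, - 53  , - 38,-6, 52 , 61]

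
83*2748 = 228084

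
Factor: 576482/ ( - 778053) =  - 2^1 * 3^( - 1)*167^( -1 )*1553^ ( - 1) * 288241^1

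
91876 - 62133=29743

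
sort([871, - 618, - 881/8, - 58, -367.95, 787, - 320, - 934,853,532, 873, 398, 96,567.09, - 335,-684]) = [- 934, - 684,- 618,-367.95, - 335 , - 320,- 881/8, - 58,96 , 398, 532, 567.09,  787,853,871,873]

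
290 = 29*10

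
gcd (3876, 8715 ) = 3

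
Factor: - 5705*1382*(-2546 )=20073453260 = 2^2 *5^1* 7^1*19^1* 67^1*163^1*691^1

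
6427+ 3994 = 10421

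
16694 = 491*34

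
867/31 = 867/31 = 27.97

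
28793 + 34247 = 63040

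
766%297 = 172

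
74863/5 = 74863/5 = 14972.60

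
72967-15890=57077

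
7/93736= 7/93736 = 0.00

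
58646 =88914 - 30268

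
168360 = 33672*5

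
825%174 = 129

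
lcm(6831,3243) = 321057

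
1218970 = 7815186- 6596216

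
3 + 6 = 9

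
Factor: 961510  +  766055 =1727565  =  3^1*5^1 *7^1*16453^1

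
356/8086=178/4043 = 0.04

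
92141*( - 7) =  - 644987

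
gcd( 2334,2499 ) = 3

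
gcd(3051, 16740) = 27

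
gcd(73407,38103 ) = 3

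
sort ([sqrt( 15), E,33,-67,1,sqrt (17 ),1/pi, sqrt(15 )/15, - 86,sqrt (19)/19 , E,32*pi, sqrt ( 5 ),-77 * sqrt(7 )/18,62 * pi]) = [ - 86, - 67, - 77*sqrt(7 )/18,sqrt (19 ) /19, sqrt(15) /15,1/pi,1,sqrt( 5) , E, E,sqrt(15 ), sqrt(17), 33,32 * pi, 62*pi ]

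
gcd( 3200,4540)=20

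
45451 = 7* 6493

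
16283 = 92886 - 76603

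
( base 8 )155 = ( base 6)301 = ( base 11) 9a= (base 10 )109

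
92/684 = 23/171 = 0.13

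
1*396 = 396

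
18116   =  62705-44589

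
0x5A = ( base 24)3I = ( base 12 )76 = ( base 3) 10100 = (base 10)90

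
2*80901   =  161802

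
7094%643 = 21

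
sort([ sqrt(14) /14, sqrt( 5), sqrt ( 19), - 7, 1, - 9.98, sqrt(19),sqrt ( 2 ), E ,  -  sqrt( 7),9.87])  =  [ - 9.98, - 7, - sqrt ( 7 ),sqrt( 14 )/14, 1, sqrt(2), sqrt( 5),E,  sqrt( 19),sqrt ( 19 ), 9.87] 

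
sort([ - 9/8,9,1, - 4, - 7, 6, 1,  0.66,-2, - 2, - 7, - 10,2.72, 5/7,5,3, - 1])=[ - 10, - 7 , - 7, - 4,-2,-2, - 9/8, - 1,0.66, 5/7, 1,1, 2.72, 3,5,6 , 9]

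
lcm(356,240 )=21360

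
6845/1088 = 6+317/1088 = 6.29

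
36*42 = 1512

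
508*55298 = 28091384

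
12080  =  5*2416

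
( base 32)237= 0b100001100111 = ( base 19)5I4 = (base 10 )2151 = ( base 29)2G5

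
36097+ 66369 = 102466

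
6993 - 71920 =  - 64927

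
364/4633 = 364/4633 = 0.08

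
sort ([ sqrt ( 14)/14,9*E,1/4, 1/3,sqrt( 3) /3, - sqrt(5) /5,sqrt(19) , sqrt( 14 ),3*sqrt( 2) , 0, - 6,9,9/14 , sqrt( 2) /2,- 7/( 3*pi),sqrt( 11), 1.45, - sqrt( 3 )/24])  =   [ - 6, - 7/(3*pi), -sqrt ( 5) /5, - sqrt( 3 )/24 , 0,  1/4, sqrt(14)/14,1/3, sqrt( 3 ) /3 , 9/14,sqrt(2 ) /2, 1.45  ,  sqrt(  11 ),sqrt(14), 3*sqrt( 2 ),sqrt( 19),  9,9*E ]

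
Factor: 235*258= 60630=2^1*3^1 * 5^1*43^1 * 47^1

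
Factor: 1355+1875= 3230 = 2^1*5^1*17^1* 19^1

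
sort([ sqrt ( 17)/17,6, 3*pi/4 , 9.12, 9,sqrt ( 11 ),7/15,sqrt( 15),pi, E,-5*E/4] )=[ - 5*E/4 , sqrt(17)/17, 7/15 , 3*pi/4, E, pi, sqrt (11 ),sqrt( 15 ),6, 9,9.12]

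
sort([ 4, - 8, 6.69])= [ - 8,4,  6.69] 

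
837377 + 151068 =988445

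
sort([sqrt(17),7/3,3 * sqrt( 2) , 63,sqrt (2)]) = [ sqrt(2),7/3, sqrt (17 ),3 * sqrt (2 ),63 ] 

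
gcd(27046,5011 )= 1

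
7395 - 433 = 6962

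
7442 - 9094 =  - 1652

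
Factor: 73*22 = 2^1*11^1*73^1 = 1606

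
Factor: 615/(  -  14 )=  - 2^( - 1 )*3^1*5^1*7^( - 1)*41^1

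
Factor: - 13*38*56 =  - 27664 = - 2^4*7^1*13^1 * 19^1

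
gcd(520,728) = 104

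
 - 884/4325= - 884/4325=-0.20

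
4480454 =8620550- 4140096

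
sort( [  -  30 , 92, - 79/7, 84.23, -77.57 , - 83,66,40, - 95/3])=[ - 83, - 77.57,  -  95/3, - 30,-79/7,40,66,84.23,92 ] 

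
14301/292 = 14301/292 = 48.98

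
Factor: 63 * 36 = 2268 = 2^2 * 3^4 * 7^1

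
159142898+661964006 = 821106904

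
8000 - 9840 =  - 1840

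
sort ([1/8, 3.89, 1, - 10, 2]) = [ - 10, 1/8,1,2, 3.89 ]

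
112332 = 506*222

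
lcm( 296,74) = 296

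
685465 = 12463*55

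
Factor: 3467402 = 2^1*1733701^1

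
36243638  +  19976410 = 56220048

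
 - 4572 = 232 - 4804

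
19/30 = 19/30 = 0.63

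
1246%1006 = 240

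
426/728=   213/364 = 0.59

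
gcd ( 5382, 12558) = 1794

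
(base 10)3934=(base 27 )5AJ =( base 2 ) 111101011110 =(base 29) 4JJ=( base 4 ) 331132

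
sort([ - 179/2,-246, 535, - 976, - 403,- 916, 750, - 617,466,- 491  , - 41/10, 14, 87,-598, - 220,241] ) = [-976, - 916,- 617 ,-598, - 491, - 403, - 246, - 220, - 179/2, - 41/10,14 , 87,241 , 466,535,750]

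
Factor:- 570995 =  -5^1*114199^1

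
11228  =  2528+8700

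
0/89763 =0 = 0.00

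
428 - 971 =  - 543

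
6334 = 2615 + 3719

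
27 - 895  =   - 868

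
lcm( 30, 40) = 120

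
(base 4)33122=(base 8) 1732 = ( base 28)176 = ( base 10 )986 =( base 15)45B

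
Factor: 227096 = 2^3*28387^1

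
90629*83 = 7522207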